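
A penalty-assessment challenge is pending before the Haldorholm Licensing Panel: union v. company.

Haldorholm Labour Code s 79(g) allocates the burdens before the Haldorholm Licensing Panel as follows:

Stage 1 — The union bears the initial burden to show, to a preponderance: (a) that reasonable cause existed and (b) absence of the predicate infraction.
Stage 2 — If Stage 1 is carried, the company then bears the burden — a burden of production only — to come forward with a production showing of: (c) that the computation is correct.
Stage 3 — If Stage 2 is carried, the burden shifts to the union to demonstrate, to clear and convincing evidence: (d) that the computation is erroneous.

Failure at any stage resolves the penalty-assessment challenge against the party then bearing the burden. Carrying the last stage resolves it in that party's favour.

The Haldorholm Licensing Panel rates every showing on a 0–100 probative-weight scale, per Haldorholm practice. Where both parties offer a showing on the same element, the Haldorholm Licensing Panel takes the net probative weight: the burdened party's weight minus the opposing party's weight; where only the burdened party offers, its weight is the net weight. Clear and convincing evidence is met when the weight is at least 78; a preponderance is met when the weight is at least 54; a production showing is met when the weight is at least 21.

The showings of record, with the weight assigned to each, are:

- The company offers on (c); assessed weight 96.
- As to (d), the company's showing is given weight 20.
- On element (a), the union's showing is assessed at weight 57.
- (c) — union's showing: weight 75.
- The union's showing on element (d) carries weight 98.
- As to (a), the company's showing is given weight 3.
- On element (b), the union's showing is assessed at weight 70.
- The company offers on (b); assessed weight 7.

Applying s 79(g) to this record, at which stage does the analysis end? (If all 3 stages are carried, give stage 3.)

Stage 1 — burden on union; standard: a preponderance (weight is at least 54).
    (a): 57 − 3 = 54 ≥ 54 [met]
    (b): 70 − 7 = 63 ≥ 54 [met]
  All elements met. The burden passes to the company.
Stage 2 — burden on company; standard: a production showing (weight is at least 21).
    (c): 96 − 75 = 21 ≥ 21 [met]
  Stage 2 is satisfied; the onus moves to the union.
Stage 3 — burden on union; standard: clear and convincing evidence (weight is at least 78).
    (d): 98 − 20 = 78 ≥ 78 [met]
  The union carries the last stage.
All stages carried — the union prevails.

stage 3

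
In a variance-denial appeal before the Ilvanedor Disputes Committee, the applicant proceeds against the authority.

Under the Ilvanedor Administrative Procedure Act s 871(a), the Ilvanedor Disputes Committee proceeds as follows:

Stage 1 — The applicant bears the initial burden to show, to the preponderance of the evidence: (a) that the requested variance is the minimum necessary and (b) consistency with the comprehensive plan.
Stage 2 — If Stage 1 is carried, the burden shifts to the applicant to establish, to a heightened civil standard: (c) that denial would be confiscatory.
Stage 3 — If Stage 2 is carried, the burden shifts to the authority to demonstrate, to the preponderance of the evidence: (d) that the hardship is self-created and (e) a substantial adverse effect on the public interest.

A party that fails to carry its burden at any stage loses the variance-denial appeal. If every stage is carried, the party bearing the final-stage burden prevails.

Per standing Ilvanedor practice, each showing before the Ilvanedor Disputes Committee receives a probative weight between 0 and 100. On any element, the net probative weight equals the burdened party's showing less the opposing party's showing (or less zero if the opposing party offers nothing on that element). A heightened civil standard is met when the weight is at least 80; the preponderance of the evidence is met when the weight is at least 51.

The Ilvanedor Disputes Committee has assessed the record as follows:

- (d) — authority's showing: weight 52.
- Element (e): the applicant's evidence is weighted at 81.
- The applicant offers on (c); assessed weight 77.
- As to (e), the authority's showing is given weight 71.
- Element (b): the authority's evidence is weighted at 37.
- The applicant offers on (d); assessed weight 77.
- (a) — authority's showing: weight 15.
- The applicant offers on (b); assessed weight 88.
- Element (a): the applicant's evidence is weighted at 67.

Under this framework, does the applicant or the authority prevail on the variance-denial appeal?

authority

Stage 1 — burden on applicant; standard: the preponderance of the evidence (weight is at least 51).
    (a): 67 − 15 = 52 ≥ 51 [met]
    (b): 88 − 37 = 51 ≥ 51 [met]
  All elements met. The applicant retains the burden for Stage 2.
Stage 2 — burden on applicant; standard: a heightened civil standard (weight is at least 80).
    (c): 77 < 80 [not met]
  The applicant does not carry Stage 2.
So the authority prevails.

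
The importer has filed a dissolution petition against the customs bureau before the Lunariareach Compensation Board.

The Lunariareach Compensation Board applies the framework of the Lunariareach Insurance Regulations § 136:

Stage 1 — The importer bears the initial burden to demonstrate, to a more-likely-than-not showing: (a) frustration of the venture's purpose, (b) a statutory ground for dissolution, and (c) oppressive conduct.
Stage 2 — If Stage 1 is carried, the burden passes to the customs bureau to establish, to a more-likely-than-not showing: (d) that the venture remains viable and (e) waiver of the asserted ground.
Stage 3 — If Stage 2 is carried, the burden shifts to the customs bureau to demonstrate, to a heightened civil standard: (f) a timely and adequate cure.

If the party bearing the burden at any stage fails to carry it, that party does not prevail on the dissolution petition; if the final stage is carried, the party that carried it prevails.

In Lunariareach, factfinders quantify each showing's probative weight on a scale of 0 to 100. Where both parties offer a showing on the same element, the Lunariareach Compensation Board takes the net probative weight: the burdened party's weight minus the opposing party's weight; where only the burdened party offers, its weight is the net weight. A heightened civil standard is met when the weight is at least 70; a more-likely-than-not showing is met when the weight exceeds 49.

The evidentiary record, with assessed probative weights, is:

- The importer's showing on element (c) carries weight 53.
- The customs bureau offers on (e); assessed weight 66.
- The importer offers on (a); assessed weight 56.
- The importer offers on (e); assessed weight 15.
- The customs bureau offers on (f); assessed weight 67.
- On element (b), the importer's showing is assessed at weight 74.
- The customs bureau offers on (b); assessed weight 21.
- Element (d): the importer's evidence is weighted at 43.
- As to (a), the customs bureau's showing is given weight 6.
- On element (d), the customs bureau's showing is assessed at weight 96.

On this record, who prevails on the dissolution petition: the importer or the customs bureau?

At Stage 1 the importer must meet a more-likely-than-not showing (weight exceeds 49): on (a) the weight is 56 less the opposing 6 gives net 50, > 49, so (a) meets the standard; on (b) the weight is 74 less the opposing 21 gives net 53, which does exceed 49, so (b) meets the standard; on (c) the weight is 53, > 49, so (c) meets the standard.
  Stage 1 carried; the burden shifts to the customs bureau.
At Stage 2 the customs bureau must meet a more-likely-than-not showing (weight exceeds 49): on (d) the weight is 96 less the opposing 43 gives net 53, which does exceed 49, so (d) meets the standard; on (e) the weight is 66 less the opposing 15 gives net 51, > 49, so (e) meets the standard.
  All elements met. The customs bureau retains the burden for Stage 3.
At Stage 3 the customs bureau must meet a heightened civil standard (weight is at least 70): on (f) the weight is 67, which does not reach 70, so (f) does not meet the standard.
  Stage 3 not carried; the customs bureau fails its burden.
So the importer prevails.

importer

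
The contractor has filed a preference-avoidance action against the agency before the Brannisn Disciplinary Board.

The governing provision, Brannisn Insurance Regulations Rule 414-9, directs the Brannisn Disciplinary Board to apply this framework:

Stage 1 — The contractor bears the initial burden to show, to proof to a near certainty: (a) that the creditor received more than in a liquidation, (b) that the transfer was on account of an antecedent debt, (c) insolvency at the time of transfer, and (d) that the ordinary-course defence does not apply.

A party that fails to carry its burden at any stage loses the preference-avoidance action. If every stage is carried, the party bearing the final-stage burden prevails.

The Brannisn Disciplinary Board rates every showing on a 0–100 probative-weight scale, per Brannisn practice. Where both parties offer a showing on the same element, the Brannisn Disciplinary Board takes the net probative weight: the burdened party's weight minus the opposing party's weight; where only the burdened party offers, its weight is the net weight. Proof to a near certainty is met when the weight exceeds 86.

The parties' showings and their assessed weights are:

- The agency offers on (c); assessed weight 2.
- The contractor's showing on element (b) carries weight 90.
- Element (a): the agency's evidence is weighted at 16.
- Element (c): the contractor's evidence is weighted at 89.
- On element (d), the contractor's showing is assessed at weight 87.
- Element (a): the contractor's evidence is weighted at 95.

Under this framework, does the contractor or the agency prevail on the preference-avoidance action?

agency

Stage 1 — burden on contractor; standard: proof to a near certainty (weight exceeds 86).
    (a): 95 − 16 = 79 ≤ 86 [not met]
    (b): 90 > 86 [met]
    (c): 89 − 2 = 87 > 86 [met]
    (d): 87 > 86 [met]
  Stage 1 not carried; the contractor fails its burden.
The agency prevails.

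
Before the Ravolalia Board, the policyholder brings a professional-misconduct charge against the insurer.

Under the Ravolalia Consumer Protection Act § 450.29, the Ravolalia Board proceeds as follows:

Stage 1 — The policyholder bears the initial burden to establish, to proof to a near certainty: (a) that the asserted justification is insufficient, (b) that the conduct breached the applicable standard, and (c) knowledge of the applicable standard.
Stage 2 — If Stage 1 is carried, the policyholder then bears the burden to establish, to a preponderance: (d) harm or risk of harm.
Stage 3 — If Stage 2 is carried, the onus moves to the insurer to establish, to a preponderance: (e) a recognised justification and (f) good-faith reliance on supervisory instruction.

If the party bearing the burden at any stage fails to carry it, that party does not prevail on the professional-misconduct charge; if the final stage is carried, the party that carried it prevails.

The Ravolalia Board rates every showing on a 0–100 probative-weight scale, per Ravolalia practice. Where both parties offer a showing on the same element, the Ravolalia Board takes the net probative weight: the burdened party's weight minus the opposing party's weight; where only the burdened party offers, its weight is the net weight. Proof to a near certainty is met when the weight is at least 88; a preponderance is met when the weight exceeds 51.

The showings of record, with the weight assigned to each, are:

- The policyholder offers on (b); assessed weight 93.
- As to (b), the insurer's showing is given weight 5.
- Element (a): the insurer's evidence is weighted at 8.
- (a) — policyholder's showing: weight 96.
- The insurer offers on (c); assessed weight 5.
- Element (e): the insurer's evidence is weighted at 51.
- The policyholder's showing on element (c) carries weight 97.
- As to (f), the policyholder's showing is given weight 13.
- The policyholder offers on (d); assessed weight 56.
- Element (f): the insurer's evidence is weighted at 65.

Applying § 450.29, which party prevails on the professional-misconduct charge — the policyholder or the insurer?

policyholder

At Stage 1 the policyholder must meet proof to a near certainty (weight is at least 88): on (a) the weight is 96 less the opposing 8 gives net 88, which does reach 88, so (a) meets the standard; on (b) the weight is 93 less the opposing 5 gives net 88, which does reach 88, so (b) meets the standard; on (c) the weight is 97 less the opposing 5 gives net 92, which does reach 88, so (c) meets the standard.
  Stage 1 carried; the burden remains with the policyholder.
At Stage 2 the policyholder must meet a preponderance (weight exceeds 51): on (d) the weight is 56, > 51, so (d) meets the standard.
  Stage 2 is satisfied; the onus moves to the insurer.
At Stage 3 the insurer must meet a preponderance (weight exceeds 51): on (e) the weight is 51, which does not exceed 51, so (e) does not meet the standard; on (f) the weight is 65 less the opposing 13 gives net 52, which does exceed 51, so (f) meets the standard.
  The insurer does not carry Stage 3.
The analysis ends at Stage 3; the policyholder prevails.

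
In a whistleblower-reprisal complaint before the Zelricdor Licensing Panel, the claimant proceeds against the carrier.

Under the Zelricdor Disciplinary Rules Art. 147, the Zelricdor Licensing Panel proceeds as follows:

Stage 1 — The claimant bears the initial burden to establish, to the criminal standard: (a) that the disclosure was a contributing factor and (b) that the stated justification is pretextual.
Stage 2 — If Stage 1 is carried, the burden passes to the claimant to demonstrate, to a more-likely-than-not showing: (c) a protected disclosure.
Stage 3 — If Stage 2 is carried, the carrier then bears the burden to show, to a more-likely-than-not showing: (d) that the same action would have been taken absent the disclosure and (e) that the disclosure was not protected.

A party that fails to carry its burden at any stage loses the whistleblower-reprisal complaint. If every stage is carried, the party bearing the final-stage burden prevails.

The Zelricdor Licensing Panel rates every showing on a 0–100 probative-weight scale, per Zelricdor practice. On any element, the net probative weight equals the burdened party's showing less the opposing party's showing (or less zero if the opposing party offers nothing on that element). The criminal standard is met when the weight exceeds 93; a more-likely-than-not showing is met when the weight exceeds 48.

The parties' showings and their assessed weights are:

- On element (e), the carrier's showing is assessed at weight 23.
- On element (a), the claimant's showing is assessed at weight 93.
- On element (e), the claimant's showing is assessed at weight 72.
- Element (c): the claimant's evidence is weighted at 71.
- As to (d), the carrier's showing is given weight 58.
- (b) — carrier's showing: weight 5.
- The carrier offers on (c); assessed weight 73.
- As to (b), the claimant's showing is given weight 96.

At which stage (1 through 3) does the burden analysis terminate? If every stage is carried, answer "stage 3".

Stage 1 — burden on claimant; standard: the criminal standard (weight exceeds 93).
    (a): 93 ≤ 93 [not met]
    (b): 96 − 5 = 91 ≤ 93 [not met]
  The claimant does not carry Stage 1.
The carrier prevails.

stage 1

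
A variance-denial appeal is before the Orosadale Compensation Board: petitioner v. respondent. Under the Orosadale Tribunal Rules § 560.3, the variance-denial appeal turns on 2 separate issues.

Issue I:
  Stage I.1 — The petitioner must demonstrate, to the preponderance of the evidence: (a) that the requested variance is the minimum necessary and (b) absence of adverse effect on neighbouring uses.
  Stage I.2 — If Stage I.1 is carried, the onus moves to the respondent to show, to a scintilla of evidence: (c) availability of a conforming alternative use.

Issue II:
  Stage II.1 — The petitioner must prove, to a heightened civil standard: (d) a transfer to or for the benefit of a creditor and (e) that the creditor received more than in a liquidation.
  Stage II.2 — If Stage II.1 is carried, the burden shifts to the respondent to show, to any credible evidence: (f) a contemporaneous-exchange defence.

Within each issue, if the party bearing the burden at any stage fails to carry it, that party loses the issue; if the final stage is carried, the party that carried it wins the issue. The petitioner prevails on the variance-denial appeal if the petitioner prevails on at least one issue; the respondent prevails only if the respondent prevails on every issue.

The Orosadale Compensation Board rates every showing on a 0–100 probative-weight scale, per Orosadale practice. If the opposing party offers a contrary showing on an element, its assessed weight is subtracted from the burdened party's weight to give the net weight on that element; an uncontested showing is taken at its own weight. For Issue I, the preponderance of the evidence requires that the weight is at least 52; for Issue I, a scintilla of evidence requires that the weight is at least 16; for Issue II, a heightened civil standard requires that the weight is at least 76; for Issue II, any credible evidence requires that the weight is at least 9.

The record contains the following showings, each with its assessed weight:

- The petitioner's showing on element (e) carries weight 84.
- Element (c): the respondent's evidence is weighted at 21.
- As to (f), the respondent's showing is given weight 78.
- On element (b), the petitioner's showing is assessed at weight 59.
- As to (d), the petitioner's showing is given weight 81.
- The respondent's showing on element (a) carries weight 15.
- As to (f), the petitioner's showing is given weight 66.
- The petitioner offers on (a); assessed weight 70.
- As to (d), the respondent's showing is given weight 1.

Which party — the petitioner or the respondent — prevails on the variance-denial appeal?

respondent

— Issue I —
At Stage I.1 the petitioner must meet the preponderance of the evidence (weight is at least 52): on (a) the weight is 70 less the opposing 15 gives net 55, which does reach 52, so (a) meets the standard; on (b) the weight is 59, ≥ 52, so (b) meets the standard.
  Stage I.1 is satisfied; the onus moves to the respondent.
At Stage I.2 the respondent must meet a scintilla of evidence (weight is at least 16): on (c) the weight is 21, which does reach 16, so (c) meets the standard.
  All elements met at the final stage.
Every stage carried; the respondent prevails on this issue.
— Issue II —
At Stage II.1 the petitioner must meet a heightened civil standard (weight is at least 76): on (d) the weight is 81 less the opposing 1 gives net 80, ≥ 76, so (d) meets the standard; on (e) the weight is 84, ≥ 76, so (e) meets the standard.
  Stage II.1 carried; the burden shifts to the respondent.
At Stage II.2 the respondent must meet any credible evidence (weight is at least 9): on (f) the weight is 78 less the opposing 66 gives net 12, which does reach 9, so (f) meets the standard.
  All elements met at the final stage.
All stages carried — the respondent prevails on this issue.
Per-issue: Issue I → respondent; Issue II → respondent. The petitioner must prevail on at least one issue; overall, the respondent prevails.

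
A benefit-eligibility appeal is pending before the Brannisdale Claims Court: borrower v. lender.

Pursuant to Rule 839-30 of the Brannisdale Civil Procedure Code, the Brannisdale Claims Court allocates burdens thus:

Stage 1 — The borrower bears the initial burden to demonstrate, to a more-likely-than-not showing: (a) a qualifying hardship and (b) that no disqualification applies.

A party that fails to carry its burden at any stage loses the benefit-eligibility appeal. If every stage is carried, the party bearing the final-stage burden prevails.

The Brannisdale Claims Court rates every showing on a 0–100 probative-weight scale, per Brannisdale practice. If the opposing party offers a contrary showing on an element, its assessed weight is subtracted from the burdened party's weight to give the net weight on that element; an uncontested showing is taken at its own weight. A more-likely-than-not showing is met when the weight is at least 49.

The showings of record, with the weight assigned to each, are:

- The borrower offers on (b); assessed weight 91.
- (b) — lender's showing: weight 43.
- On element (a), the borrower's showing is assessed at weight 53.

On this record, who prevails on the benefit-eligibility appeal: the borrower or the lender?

lender

At Stage 1 the borrower must meet a more-likely-than-not showing (weight is at least 49): on (a) the weight is 53, which does reach 49, so (a) meets the standard; on (b) the weight is 91 less the opposing 43 gives net 48, which does not reach 49, so (b) does not meet the standard.
  Stage 1 not carried; the borrower fails its burden.
The lender prevails.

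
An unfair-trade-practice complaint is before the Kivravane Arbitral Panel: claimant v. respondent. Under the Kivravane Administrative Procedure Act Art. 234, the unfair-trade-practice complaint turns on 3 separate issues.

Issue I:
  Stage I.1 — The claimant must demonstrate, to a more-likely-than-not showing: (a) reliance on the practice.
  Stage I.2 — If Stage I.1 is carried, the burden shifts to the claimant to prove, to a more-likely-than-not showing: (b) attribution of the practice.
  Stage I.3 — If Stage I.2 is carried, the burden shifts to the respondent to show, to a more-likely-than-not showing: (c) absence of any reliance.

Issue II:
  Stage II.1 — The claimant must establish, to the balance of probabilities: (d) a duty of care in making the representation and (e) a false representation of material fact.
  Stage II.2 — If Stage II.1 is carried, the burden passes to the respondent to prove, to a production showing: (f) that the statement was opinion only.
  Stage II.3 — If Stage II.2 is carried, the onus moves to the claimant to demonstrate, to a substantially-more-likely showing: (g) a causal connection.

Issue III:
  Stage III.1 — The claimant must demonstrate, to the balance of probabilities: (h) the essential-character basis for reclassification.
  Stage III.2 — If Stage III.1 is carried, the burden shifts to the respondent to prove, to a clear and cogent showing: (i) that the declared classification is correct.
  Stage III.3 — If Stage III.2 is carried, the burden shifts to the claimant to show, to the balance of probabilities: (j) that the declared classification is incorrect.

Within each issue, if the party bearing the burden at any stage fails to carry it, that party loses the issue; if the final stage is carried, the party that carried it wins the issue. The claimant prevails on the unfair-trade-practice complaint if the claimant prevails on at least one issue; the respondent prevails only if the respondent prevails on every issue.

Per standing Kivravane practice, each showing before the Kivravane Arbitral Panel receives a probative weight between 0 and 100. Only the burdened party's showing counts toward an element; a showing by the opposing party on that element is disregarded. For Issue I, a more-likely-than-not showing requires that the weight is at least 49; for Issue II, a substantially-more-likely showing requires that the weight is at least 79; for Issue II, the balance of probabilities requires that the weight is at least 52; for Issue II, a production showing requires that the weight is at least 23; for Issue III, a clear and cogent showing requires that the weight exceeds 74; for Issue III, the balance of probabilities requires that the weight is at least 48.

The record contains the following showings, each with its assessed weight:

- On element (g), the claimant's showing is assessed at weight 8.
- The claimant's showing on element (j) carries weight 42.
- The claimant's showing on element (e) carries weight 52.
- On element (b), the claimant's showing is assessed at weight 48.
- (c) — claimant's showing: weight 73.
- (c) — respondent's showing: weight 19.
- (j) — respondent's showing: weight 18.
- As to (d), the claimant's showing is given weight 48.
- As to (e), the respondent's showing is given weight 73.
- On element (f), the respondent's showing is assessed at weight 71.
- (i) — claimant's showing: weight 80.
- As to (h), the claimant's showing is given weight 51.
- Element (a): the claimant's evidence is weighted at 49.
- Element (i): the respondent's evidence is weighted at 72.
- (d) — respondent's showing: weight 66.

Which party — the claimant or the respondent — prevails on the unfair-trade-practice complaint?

claimant

— Issue I —
Stage I.1 — burden on claimant; standard: a more-likely-than-not showing (weight is at least 49).
    (a): 49 ≥ 49 [met]
  Stage I.1 is satisfied; the claimant continues to bear the burden.
Stage I.2 — burden on claimant; standard: a more-likely-than-not showing (weight is at least 49).
    (b): 48 < 49 [not met]
  Not every element is met, so the claimant fails to carry Stage I.2.
The analysis ends at Stage I.2; the respondent prevails on this issue.
— Issue II —
At Stage II.1 the claimant must meet the balance of probabilities (weight is at least 52): on (d) the weight is 48 (the respondent's 66 is given no effect), which does not reach 52, so (d) does not meet the standard; on (e) the weight is 52 (the respondent's 73 is given no effect), ≥ 52, so (e) meets the standard.
  Stage II.1 not carried; the claimant fails its burden.
So the respondent prevails on this issue.
— Issue III —
Stage III.1 (claimant, the balance of probabilities, weight is at least 48): (h) 51 ≥ 48 — meets.
  Stage III.1 carried; the burden shifts to the respondent.
Stage III.2 (respondent, a clear and cogent showing, weight exceeds 74): (i) 72 (claimant's 80 disregarded) ≤ 74 — fails.
  Stage III.2 not carried; the respondent fails its burden.
The claimant prevails on this issue.
Per-issue: Issue I → respondent; Issue II → respondent; Issue III → claimant. The claimant must prevail on at least one issue; overall, the claimant prevails.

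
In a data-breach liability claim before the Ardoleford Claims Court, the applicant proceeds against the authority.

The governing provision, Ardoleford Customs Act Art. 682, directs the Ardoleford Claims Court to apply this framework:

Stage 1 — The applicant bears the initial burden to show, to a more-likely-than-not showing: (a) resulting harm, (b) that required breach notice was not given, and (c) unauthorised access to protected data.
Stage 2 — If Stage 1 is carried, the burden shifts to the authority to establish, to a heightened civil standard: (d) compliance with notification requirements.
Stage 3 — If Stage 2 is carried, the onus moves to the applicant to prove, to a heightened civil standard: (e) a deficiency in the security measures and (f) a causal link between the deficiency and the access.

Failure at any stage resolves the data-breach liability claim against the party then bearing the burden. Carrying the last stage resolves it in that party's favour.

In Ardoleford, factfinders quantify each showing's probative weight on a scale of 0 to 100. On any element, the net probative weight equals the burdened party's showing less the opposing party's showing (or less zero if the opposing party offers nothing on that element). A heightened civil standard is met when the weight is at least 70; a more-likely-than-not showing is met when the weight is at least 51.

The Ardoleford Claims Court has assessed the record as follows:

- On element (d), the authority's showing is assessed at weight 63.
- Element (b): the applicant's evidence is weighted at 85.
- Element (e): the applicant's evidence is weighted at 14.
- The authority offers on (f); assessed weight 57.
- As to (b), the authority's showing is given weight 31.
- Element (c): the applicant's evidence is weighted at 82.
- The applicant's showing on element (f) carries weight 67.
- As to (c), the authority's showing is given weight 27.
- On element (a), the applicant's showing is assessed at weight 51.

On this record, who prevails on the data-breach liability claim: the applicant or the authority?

At Stage 1 the applicant must meet a more-likely-than-not showing (weight is at least 51): on (a) the weight is 51, ≥ 51, so (a) meets the standard; on (b) the weight is 85 less the opposing 31 gives net 54, ≥ 51, so (b) meets the standard; on (c) the weight is 82 less the opposing 27 gives net 55, ≥ 51, so (c) meets the standard.
  Stage 1 is satisfied; the onus moves to the authority.
At Stage 2 the authority must meet a heightened civil standard (weight is at least 70): on (d) the weight is 63, which does not reach 70, so (d) does not meet the standard.
  The authority does not carry Stage 2.
So the applicant prevails.

applicant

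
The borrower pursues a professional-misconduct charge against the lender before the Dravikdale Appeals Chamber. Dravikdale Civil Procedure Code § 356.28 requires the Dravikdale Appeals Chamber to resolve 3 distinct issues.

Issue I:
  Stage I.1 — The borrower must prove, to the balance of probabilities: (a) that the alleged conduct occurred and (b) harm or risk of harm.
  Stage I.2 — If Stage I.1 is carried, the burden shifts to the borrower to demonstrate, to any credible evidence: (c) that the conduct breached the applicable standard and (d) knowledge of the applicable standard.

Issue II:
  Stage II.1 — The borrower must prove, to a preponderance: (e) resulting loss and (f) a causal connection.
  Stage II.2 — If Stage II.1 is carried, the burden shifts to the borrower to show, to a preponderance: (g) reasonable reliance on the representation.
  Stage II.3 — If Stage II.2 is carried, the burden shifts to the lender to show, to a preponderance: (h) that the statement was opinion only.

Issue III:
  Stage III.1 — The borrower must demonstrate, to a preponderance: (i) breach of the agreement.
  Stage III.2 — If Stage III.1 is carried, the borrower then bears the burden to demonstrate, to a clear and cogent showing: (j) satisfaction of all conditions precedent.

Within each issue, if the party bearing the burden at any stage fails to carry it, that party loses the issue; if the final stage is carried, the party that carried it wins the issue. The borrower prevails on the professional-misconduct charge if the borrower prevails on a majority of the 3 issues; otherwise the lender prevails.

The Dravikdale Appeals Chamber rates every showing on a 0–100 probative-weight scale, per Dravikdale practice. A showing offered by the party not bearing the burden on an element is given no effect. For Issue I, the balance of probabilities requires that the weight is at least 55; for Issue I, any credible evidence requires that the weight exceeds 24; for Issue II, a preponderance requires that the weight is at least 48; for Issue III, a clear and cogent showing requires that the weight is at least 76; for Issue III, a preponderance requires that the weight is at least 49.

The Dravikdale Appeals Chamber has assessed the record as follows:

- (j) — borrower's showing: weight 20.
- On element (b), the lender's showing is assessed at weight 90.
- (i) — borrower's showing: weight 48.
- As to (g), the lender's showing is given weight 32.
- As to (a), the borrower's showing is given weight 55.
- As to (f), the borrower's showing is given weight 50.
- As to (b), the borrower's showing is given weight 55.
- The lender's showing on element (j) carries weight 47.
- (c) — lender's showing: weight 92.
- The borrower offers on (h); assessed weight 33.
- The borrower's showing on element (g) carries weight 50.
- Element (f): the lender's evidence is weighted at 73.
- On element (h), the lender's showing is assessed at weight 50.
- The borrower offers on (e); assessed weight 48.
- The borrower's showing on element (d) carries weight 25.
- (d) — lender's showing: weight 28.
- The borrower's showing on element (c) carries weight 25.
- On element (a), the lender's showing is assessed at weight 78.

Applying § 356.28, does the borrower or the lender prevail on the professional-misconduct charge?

— Issue I —
At Stage I.1 the borrower must meet the balance of probabilities (weight is at least 55): on (a) the weight is 55 (the lender's 78 is given no effect), ≥ 55, so (a) meets the standard; on (b) the weight is 55 (the lender's 90 is given no effect), ≥ 55, so (b) meets the standard.
  Stage I.1 is satisfied; the borrower continues to bear the burden.
At Stage I.2 the borrower must meet any credible evidence (weight exceeds 24): on (c) the weight is 25 (the lender's 92 is given no effect), which does exceed 24, so (c) meets the standard; on (d) the weight is 25 (the lender's 28 is given no effect), which does exceed 24, so (d) meets the standard.
  The borrower carries the last stage.
All stages carried — the borrower prevails on this issue.
— Issue II —
At Stage II.1 the borrower must meet a preponderance (weight is at least 48): on (e) the weight is 48, ≥ 48, so (e) meets the standard; on (f) the weight is 50 (the lender's 73 is given no effect), ≥ 48, so (f) meets the standard.
  Stage II.1 carried; the burden remains with the borrower.
At Stage II.2 the borrower must meet a preponderance (weight is at least 48): on (g) the weight is 50 (the lender's 32 is given no effect), ≥ 48, so (g) meets the standard.
  All elements met. The burden passes to the lender.
At Stage II.3 the lender must meet a preponderance (weight is at least 48): on (h) the weight is 50 (the borrower's 33 is given no effect), ≥ 48, so (h) meets the standard.
  The lender carries the last stage.
All stages carried — the lender prevails on this issue.
— Issue III —
Stage III.1 — burden on borrower; standard: a preponderance (weight is at least 49).
    (i): 48 < 49 [not met]
  Stage III.1 not carried; the borrower fails its burden.
So the lender prevails on this issue.
Per-issue: Issue I → borrower; Issue II → lender; Issue III → lender. The borrower must prevail on a majority of issues; overall, the lender prevails.

lender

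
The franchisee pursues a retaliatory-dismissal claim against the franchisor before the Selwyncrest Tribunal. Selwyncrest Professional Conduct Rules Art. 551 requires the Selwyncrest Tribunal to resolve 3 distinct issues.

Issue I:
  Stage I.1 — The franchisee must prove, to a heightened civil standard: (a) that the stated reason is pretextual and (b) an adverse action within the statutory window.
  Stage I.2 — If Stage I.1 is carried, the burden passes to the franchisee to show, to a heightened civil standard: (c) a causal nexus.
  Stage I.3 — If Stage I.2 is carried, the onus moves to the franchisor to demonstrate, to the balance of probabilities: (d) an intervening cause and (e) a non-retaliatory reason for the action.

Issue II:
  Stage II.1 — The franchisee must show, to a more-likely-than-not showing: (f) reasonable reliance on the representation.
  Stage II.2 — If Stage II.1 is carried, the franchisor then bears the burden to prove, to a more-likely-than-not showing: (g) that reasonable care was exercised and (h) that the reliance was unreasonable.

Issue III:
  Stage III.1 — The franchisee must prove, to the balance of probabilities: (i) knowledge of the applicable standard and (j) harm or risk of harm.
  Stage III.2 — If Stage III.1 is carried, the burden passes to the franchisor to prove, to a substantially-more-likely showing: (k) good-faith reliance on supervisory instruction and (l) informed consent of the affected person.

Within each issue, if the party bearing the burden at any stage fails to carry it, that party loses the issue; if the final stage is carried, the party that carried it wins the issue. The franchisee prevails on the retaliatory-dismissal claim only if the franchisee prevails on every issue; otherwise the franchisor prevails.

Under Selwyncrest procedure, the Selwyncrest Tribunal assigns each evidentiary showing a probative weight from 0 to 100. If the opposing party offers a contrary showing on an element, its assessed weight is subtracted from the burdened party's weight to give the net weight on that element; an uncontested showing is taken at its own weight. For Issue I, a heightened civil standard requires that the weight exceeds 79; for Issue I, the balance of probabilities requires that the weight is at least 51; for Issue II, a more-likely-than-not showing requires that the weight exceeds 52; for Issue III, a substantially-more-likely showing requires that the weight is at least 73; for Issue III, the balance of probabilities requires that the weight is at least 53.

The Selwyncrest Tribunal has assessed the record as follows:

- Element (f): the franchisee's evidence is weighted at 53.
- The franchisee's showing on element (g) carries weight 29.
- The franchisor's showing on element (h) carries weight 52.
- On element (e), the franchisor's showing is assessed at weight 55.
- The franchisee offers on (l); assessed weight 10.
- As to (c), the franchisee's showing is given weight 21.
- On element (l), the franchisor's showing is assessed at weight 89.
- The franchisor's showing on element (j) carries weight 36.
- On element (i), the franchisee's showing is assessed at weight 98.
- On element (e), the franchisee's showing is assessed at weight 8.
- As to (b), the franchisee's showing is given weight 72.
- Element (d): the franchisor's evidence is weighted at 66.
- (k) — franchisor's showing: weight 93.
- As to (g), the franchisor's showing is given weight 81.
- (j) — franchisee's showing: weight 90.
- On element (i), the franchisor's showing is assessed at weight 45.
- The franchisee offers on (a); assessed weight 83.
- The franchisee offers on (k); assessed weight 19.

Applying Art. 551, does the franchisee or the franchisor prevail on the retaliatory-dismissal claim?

— Issue I —
At Stage I.1 the franchisee must meet a heightened civil standard (weight exceeds 79): on (a) the weight is 83, > 79, so (a) meets the standard; on (b) the weight is 72, ≤ 79, so (b) does not meet the standard.
  Not every element is met, so the franchisee fails to carry Stage I.1.
The analysis ends at Stage I.1; the franchisor prevails on this issue.
— Issue II —
Stage II.1 — burden on franchisee; standard: a more-likely-than-not showing (weight exceeds 52).
    (f): 53 > 52 [met]
  The franchisee carries Stage II.1; the franchisor now bears the burden.
Stage II.2 — burden on franchisor; standard: a more-likely-than-not showing (weight exceeds 52).
    (g): 81 − 29 = 52 ≤ 52 [not met]
    (h): 52 ≤ 52 [not met]
  Stage II.2 not carried; the franchisor fails its burden.
So the franchisee prevails on this issue.
— Issue III —
Stage III.1 (franchisee, the balance of probabilities, weight is at least 53): (i) net 98−45=53 ≥ 53 — meets; (j) net 90−36=54 ≥ 53 — meets.
  The franchisee carries Stage III.1; the franchisor now bears the burden.
Stage III.2 (franchisor, a substantially-more-likely showing, weight is at least 73): (k) net 93−19=74 ≥ 73 — meets; (l) net 89−10=79 ≥ 73 — meets.
  Stage III.2 carried; the final stage is satisfied.
Every stage carried; the franchisor prevails on this issue.
Per-issue: Issue I → franchisor; Issue II → franchisee; Issue III → franchisor. The franchisee must prevail on every issue; overall, the franchisor prevails.

franchisor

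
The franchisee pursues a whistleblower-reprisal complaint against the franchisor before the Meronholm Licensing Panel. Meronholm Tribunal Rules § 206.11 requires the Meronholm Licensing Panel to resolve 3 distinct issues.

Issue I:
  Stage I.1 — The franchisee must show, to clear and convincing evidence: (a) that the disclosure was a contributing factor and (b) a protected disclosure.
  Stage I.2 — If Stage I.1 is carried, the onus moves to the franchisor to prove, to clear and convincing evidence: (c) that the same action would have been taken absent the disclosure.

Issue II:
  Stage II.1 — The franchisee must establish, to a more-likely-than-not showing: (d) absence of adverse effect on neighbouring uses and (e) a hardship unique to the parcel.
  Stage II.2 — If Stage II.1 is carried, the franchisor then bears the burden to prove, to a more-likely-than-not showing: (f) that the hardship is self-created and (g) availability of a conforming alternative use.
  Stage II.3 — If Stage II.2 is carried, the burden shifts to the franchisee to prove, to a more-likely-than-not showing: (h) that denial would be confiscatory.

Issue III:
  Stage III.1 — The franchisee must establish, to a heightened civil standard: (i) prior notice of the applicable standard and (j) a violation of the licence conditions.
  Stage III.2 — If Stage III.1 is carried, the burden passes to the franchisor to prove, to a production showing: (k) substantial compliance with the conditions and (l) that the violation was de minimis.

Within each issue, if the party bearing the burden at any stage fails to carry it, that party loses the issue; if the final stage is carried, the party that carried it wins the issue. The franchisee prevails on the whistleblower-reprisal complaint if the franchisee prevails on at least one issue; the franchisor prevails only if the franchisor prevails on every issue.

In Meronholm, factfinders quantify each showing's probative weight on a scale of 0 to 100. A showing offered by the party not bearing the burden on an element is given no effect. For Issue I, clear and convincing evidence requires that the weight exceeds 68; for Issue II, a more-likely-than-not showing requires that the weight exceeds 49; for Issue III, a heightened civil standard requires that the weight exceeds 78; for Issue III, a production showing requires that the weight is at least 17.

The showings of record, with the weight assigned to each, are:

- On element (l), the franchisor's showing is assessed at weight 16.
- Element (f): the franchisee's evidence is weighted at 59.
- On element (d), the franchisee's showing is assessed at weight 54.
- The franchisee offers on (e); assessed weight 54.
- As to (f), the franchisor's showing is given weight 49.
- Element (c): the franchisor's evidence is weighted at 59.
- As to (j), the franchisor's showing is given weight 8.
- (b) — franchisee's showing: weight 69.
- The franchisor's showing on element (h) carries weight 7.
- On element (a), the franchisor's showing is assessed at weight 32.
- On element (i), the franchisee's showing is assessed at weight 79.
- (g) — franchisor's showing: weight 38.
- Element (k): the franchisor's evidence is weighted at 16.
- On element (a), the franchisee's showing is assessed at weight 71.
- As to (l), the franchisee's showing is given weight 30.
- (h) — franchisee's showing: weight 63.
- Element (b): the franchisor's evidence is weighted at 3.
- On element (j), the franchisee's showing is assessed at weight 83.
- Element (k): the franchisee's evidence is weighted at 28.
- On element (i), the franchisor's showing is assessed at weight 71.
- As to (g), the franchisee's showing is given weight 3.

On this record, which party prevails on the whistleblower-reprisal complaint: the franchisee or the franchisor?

franchisee

— Issue I —
Stage I.1 (franchisee, clear and convincing evidence, weight exceeds 68): (a) 71 (franchisor's 32 disregarded) > 68 — meets; (b) 69 (franchisor's 3 disregarded) > 68 — meets.
  Stage I.1 carried; the burden shifts to the franchisor.
Stage I.2 (franchisor, clear and convincing evidence, weight exceeds 68): (c) 59 ≤ 68 — fails.
  Stage I.2 not carried; the franchisor fails its burden.
The franchisee prevails on this issue.
— Issue II —
Stage II.1 (franchisee, a more-likely-than-not showing, weight exceeds 49): (d) 54 > 49 — meets; (e) 54 > 49 — meets.
  All elements met. The burden passes to the franchisor.
Stage II.2 (franchisor, a more-likely-than-not showing, weight exceeds 49): (f) 49 (franchisee's 59 disregarded) ≤ 49 — fails; (g) 38 (franchisee's 3 disregarded) ≤ 49 — fails.
  The franchisor does not carry Stage II.2.
So the franchisee prevails on this issue.
— Issue III —
Stage III.1 (franchisee, a heightened civil standard, weight exceeds 78): (i) 79 (franchisor's 71 disregarded) > 78 — meets; (j) 83 (franchisor's 8 disregarded) > 78 — meets.
  The franchisee carries Stage III.1; the franchisor now bears the burden.
Stage III.2 (franchisor, a production showing, weight is at least 17): (k) 16 (franchisee's 28 disregarded) < 17 — fails; (l) 16 (franchisee's 30 disregarded) < 17 — fails.
  The franchisor does not carry Stage III.2.
The analysis ends at Stage III.2; the franchisee prevails on this issue.
Per-issue: Issue I → franchisee; Issue II → franchisee; Issue III → franchisee. The franchisee must prevail on at least one issue; overall, the franchisee prevails.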